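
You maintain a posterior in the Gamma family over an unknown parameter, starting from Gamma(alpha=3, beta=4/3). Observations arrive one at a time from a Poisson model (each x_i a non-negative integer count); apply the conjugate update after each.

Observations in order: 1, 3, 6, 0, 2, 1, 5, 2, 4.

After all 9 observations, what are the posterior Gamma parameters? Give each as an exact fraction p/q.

obs 1: x=1 → posterior Gamma(4, 7/3)
obs 2: x=3 → posterior Gamma(7, 10/3)
obs 3: x=6 → posterior Gamma(13, 13/3)
obs 4: x=0 → posterior Gamma(13, 16/3)
obs 5: x=2 → posterior Gamma(15, 19/3)
obs 6: x=1 → posterior Gamma(16, 22/3)
obs 7: x=5 → posterior Gamma(21, 25/3)
obs 8: x=2 → posterior Gamma(23, 28/3)
obs 9: x=4 → posterior Gamma(27, 31/3)

alpha=27, beta=31/3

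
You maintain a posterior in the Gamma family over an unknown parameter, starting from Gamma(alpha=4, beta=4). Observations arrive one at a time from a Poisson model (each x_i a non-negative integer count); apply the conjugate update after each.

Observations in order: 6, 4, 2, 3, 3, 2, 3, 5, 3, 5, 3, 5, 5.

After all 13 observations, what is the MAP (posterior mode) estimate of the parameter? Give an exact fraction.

52/17

obs 1: x=6 → posterior Gamma(10, 5)
obs 2: x=4 → posterior Gamma(14, 6)
obs 3: x=2 → posterior Gamma(16, 7)
obs 4: x=3 → posterior Gamma(19, 8)
obs 5: x=3 → posterior Gamma(22, 9)
obs 6: x=2 → posterior Gamma(24, 10)
obs 7: x=3 → posterior Gamma(27, 11)
obs 8: x=5 → posterior Gamma(32, 12)
obs 9: x=3 → posterior Gamma(35, 13)
obs 10: x=5 → posterior Gamma(40, 14)
obs 11: x=3 → posterior Gamma(43, 15)
obs 12: x=5 → posterior Gamma(48, 16)
obs 13: x=5 → posterior Gamma(53, 17)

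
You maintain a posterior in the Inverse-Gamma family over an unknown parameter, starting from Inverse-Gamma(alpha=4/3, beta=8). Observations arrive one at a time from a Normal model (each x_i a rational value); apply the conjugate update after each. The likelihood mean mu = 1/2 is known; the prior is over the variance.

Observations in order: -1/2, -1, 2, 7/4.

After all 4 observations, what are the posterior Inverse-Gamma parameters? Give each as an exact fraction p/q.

alpha=10/3, beta=369/32

obs 1: x=-1/2 → posterior Inverse-Gamma(11/6, 17/2)
obs 2: x=-1 → posterior Inverse-Gamma(7/3, 77/8)
obs 3: x=2 → posterior Inverse-Gamma(17/6, 43/4)
obs 4: x=7/4 → posterior Inverse-Gamma(10/3, 369/32)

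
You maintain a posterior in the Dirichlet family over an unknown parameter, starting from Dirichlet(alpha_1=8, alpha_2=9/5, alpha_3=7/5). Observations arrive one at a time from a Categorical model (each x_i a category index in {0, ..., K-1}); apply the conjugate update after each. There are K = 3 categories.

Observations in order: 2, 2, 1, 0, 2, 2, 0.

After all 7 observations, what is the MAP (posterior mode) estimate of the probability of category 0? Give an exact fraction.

obs 1: x=2 → posterior Dirichlet(8, 9/5, 12/5)
obs 2: x=2 → posterior Dirichlet(8, 9/5, 17/5)
obs 3: x=1 → posterior Dirichlet(8, 14/5, 17/5)
obs 4: x=0 → posterior Dirichlet(9, 14/5, 17/5)
obs 5: x=2 → posterior Dirichlet(9, 14/5, 22/5)
obs 6: x=2 → posterior Dirichlet(9, 14/5, 27/5)
obs 7: x=0 → posterior Dirichlet(10, 14/5, 27/5)

45/76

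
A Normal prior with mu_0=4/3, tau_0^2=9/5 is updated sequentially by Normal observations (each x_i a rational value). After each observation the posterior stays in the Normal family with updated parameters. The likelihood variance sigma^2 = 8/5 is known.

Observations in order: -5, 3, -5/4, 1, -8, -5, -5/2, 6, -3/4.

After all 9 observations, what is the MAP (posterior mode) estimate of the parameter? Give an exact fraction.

obs 1: x=-5 → posterior Normal(-103/51, 72/85)
obs 2: x=3 → posterior Normal(-11/39, 36/65)
obs 3: x=-5/4 → posterior Normal(-223/420, 72/175)
obs 4: x=1 → posterior Normal(-115/528, 18/55)
obs 5: x=-8 → posterior Normal(-979/636, 72/265)
obs 6: x=-5 → posterior Normal(-49/24, 36/155)
obs 7: x=-5/2 → posterior Normal(-1789/852, 72/355)
obs 8: x=6 → posterior Normal(-1141/960, 9/50)
obs 9: x=-3/4 → posterior Normal(-611/534, 72/445)

-611/534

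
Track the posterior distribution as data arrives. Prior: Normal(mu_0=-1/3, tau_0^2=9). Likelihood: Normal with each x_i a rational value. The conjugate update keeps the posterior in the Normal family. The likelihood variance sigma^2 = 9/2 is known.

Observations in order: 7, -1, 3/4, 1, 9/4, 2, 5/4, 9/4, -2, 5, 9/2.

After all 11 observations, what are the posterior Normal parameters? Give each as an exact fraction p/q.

mu_0=137/69, tau_0^2=9/23

obs 1: x=7 → posterior Normal(41/9, 3)
obs 2: x=-1 → posterior Normal(7/3, 9/5)
obs 3: x=3/4 → posterior Normal(79/42, 9/7)
obs 4: x=1 → posterior Normal(91/54, 1)
obs 5: x=9/4 → posterior Normal(59/33, 9/11)
obs 6: x=2 → posterior Normal(71/39, 9/13)
obs 7: x=5/4 → posterior Normal(157/90, 3/5)
obs 8: x=9/4 → posterior Normal(92/51, 9/17)
obs 9: x=-2 → posterior Normal(80/57, 9/19)
obs 10: x=5 → posterior Normal(110/63, 3/7)
obs 11: x=9/2 → posterior Normal(137/69, 9/23)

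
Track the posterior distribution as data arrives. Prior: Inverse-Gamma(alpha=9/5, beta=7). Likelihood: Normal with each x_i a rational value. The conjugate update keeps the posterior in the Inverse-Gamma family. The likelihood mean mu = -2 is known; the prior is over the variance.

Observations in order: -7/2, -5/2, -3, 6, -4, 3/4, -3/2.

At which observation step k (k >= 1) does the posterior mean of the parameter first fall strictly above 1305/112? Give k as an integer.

obs 1: x=-7/2 → posterior Inverse-Gamma(23/10, 65/8)
obs 2: x=-5/2 → posterior Inverse-Gamma(14/5, 33/4)
obs 3: x=-3 → posterior Inverse-Gamma(33/10, 35/4)
obs 4: x=6 → posterior Inverse-Gamma(19/5, 163/4)
obs 5: x=-4 → posterior Inverse-Gamma(43/10, 171/4)
obs 6: x=3/4 → posterior Inverse-Gamma(24/5, 1489/32)
obs 7: x=-3/2 → posterior Inverse-Gamma(53/10, 1493/32)

k = 4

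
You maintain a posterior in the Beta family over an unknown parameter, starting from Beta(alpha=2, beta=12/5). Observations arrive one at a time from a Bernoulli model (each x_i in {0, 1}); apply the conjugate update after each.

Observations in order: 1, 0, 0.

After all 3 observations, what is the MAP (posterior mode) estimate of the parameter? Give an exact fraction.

obs 1: x=1 → posterior Beta(3, 12/5)
obs 2: x=0 → posterior Beta(3, 17/5)
obs 3: x=0 → posterior Beta(3, 22/5)

10/27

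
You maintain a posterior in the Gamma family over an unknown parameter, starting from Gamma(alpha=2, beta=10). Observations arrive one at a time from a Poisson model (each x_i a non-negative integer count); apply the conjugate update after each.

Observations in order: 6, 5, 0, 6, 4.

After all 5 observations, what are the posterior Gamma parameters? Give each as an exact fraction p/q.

alpha=23, beta=15

obs 1: x=6 → posterior Gamma(8, 11)
obs 2: x=5 → posterior Gamma(13, 12)
obs 3: x=0 → posterior Gamma(13, 13)
obs 4: x=6 → posterior Gamma(19, 14)
obs 5: x=4 → posterior Gamma(23, 15)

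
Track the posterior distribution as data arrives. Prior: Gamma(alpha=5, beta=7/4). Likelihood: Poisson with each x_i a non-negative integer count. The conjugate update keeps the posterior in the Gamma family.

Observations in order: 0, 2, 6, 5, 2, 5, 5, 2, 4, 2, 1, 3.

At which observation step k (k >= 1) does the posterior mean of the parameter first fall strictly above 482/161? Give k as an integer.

k = 4

obs 1: x=0 → posterior Gamma(5, 11/4)
obs 2: x=2 → posterior Gamma(7, 15/4)
obs 3: x=6 → posterior Gamma(13, 19/4)
obs 4: x=5 → posterior Gamma(18, 23/4)
obs 5: x=2 → posterior Gamma(20, 27/4)
obs 6: x=5 → posterior Gamma(25, 31/4)
obs 7: x=5 → posterior Gamma(30, 35/4)
obs 8: x=2 → posterior Gamma(32, 39/4)
obs 9: x=4 → posterior Gamma(36, 43/4)
obs 10: x=2 → posterior Gamma(38, 47/4)
obs 11: x=1 → posterior Gamma(39, 51/4)
obs 12: x=3 → posterior Gamma(42, 55/4)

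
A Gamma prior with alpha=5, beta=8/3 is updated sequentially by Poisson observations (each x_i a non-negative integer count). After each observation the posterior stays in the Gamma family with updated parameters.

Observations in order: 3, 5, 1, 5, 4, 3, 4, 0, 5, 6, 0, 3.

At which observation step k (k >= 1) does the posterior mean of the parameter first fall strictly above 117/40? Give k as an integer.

k = 5

obs 1: x=3 → posterior Gamma(8, 11/3)
obs 2: x=5 → posterior Gamma(13, 14/3)
obs 3: x=1 → posterior Gamma(14, 17/3)
obs 4: x=5 → posterior Gamma(19, 20/3)
obs 5: x=4 → posterior Gamma(23, 23/3)
obs 6: x=3 → posterior Gamma(26, 26/3)
obs 7: x=4 → posterior Gamma(30, 29/3)
obs 8: x=0 → posterior Gamma(30, 32/3)
obs 9: x=5 → posterior Gamma(35, 35/3)
obs 10: x=6 → posterior Gamma(41, 38/3)
obs 11: x=0 → posterior Gamma(41, 41/3)
obs 12: x=3 → posterior Gamma(44, 44/3)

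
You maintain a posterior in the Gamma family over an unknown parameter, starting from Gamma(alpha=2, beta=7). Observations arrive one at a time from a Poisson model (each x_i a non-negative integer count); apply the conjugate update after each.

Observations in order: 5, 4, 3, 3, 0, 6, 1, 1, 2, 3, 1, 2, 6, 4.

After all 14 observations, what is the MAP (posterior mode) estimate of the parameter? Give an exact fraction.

obs 1: x=5 → posterior Gamma(7, 8)
obs 2: x=4 → posterior Gamma(11, 9)
obs 3: x=3 → posterior Gamma(14, 10)
obs 4: x=3 → posterior Gamma(17, 11)
obs 5: x=0 → posterior Gamma(17, 12)
obs 6: x=6 → posterior Gamma(23, 13)
obs 7: x=1 → posterior Gamma(24, 14)
obs 8: x=1 → posterior Gamma(25, 15)
obs 9: x=2 → posterior Gamma(27, 16)
obs 10: x=3 → posterior Gamma(30, 17)
obs 11: x=1 → posterior Gamma(31, 18)
obs 12: x=2 → posterior Gamma(33, 19)
obs 13: x=6 → posterior Gamma(39, 20)
obs 14: x=4 → posterior Gamma(43, 21)

2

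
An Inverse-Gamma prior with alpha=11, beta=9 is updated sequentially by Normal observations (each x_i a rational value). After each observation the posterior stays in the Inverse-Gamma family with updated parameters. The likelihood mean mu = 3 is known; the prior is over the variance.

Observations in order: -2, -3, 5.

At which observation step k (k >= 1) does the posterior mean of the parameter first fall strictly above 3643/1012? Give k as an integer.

k = 3

obs 1: x=-2 → posterior Inverse-Gamma(23/2, 43/2)
obs 2: x=-3 → posterior Inverse-Gamma(12, 79/2)
obs 3: x=5 → posterior Inverse-Gamma(25/2, 83/2)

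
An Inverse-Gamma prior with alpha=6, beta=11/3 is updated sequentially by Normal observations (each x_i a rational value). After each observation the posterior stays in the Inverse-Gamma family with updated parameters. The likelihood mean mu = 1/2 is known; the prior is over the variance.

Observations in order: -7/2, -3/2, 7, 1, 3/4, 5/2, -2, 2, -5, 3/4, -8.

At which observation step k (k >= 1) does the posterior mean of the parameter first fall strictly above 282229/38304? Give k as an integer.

obs 1: x=-7/2 → posterior Inverse-Gamma(13/2, 35/3)
obs 2: x=-3/2 → posterior Inverse-Gamma(7, 41/3)
obs 3: x=7 → posterior Inverse-Gamma(15/2, 835/24)
obs 4: x=1 → posterior Inverse-Gamma(8, 419/12)
obs 5: x=3/4 → posterior Inverse-Gamma(17/2, 3355/96)
obs 6: x=5/2 → posterior Inverse-Gamma(9, 3547/96)
obs 7: x=-2 → posterior Inverse-Gamma(19/2, 3847/96)
obs 8: x=2 → posterior Inverse-Gamma(10, 3955/96)
obs 9: x=-5 → posterior Inverse-Gamma(21/2, 5407/96)
obs 10: x=3/4 → posterior Inverse-Gamma(11, 2705/48)
obs 11: x=-8 → posterior Inverse-Gamma(23/2, 4439/48)

k = 11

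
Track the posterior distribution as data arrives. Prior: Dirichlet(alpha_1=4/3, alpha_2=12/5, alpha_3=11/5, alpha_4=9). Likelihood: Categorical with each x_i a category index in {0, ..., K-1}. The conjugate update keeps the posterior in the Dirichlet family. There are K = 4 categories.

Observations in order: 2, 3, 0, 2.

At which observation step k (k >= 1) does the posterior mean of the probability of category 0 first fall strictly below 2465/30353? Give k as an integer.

obs 1: x=2 → posterior Dirichlet(4/3, 12/5, 16/5, 9)
obs 2: x=3 → posterior Dirichlet(4/3, 12/5, 16/5, 10)
obs 3: x=0 → posterior Dirichlet(7/3, 12/5, 16/5, 10)
obs 4: x=2 → posterior Dirichlet(7/3, 12/5, 21/5, 10)

k = 2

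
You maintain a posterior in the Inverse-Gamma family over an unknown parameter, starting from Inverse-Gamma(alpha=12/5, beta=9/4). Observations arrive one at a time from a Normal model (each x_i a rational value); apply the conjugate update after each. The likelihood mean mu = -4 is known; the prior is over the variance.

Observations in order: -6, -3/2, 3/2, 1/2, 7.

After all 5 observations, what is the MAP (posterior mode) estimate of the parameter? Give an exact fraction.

obs 1: x=-6 → posterior Inverse-Gamma(29/10, 17/4)
obs 2: x=-3/2 → posterior Inverse-Gamma(17/5, 59/8)
obs 3: x=3/2 → posterior Inverse-Gamma(39/10, 45/2)
obs 4: x=1/2 → posterior Inverse-Gamma(22/5, 261/8)
obs 5: x=7 → posterior Inverse-Gamma(49/10, 745/8)

3725/236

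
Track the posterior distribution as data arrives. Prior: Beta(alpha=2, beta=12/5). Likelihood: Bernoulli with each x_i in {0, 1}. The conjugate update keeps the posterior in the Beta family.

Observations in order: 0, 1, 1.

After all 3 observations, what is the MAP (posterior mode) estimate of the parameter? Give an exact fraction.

obs 1: x=0 → posterior Beta(2, 17/5)
obs 2: x=1 → posterior Beta(3, 17/5)
obs 3: x=1 → posterior Beta(4, 17/5)

5/9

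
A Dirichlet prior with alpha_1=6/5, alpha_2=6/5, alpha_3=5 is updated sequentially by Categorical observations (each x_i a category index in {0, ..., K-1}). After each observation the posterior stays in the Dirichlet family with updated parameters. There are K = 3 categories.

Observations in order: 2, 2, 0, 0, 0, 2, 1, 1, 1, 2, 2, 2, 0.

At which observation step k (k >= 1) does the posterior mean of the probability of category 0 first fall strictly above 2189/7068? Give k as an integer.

k = 5

obs 1: x=2 → posterior Dirichlet(6/5, 6/5, 6)
obs 2: x=2 → posterior Dirichlet(6/5, 6/5, 7)
obs 3: x=0 → posterior Dirichlet(11/5, 6/5, 7)
obs 4: x=0 → posterior Dirichlet(16/5, 6/5, 7)
obs 5: x=0 → posterior Dirichlet(21/5, 6/5, 7)
obs 6: x=2 → posterior Dirichlet(21/5, 6/5, 8)
obs 7: x=1 → posterior Dirichlet(21/5, 11/5, 8)
obs 8: x=1 → posterior Dirichlet(21/5, 16/5, 8)
obs 9: x=1 → posterior Dirichlet(21/5, 21/5, 8)
obs 10: x=2 → posterior Dirichlet(21/5, 21/5, 9)
obs 11: x=2 → posterior Dirichlet(21/5, 21/5, 10)
obs 12: x=2 → posterior Dirichlet(21/5, 21/5, 11)
obs 13: x=0 → posterior Dirichlet(26/5, 21/5, 11)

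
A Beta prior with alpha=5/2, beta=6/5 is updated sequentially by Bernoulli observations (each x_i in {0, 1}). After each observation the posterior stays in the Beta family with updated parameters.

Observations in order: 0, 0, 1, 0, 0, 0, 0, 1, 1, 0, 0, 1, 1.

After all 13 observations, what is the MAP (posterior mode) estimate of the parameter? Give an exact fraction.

65/147

obs 1: x=0 → posterior Beta(5/2, 11/5)
obs 2: x=0 → posterior Beta(5/2, 16/5)
obs 3: x=1 → posterior Beta(7/2, 16/5)
obs 4: x=0 → posterior Beta(7/2, 21/5)
obs 5: x=0 → posterior Beta(7/2, 26/5)
obs 6: x=0 → posterior Beta(7/2, 31/5)
obs 7: x=0 → posterior Beta(7/2, 36/5)
obs 8: x=1 → posterior Beta(9/2, 36/5)
obs 9: x=1 → posterior Beta(11/2, 36/5)
obs 10: x=0 → posterior Beta(11/2, 41/5)
obs 11: x=0 → posterior Beta(11/2, 46/5)
obs 12: x=1 → posterior Beta(13/2, 46/5)
obs 13: x=1 → posterior Beta(15/2, 46/5)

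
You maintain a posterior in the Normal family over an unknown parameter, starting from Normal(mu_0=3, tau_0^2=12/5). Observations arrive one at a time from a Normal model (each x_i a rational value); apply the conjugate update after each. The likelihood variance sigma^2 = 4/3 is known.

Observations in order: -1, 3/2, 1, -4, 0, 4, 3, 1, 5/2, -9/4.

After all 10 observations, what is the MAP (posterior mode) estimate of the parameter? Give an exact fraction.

267/380

obs 1: x=-1 → posterior Normal(3/7, 6/7)
obs 2: x=3/2 → posterior Normal(39/46, 12/23)
obs 3: x=1 → posterior Normal(57/64, 3/8)
obs 4: x=-4 → posterior Normal(-15/82, 12/41)
obs 5: x=0 → posterior Normal(-3/20, 6/25)
obs 6: x=4 → posterior Normal(57/118, 12/59)
obs 7: x=3 → posterior Normal(111/136, 3/17)
obs 8: x=1 → posterior Normal(129/154, 12/77)
obs 9: x=5/2 → posterior Normal(87/86, 6/43)
obs 10: x=-9/4 → posterior Normal(267/380, 12/95)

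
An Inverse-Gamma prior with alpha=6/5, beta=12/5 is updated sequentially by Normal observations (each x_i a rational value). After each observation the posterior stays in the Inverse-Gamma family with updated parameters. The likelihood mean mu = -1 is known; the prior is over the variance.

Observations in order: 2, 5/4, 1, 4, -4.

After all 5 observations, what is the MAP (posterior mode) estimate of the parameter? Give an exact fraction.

obs 1: x=2 → posterior Inverse-Gamma(17/10, 69/10)
obs 2: x=5/4 → posterior Inverse-Gamma(11/5, 1509/160)
obs 3: x=1 → posterior Inverse-Gamma(27/10, 1829/160)
obs 4: x=4 → posterior Inverse-Gamma(16/5, 3829/160)
obs 5: x=-4 → posterior Inverse-Gamma(37/10, 4549/160)

4549/752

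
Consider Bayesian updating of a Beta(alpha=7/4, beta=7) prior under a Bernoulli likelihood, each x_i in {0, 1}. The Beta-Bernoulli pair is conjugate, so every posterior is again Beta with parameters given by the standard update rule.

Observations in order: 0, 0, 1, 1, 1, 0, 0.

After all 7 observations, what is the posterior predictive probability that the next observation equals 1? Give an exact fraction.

obs 1: x=0 → posterior Beta(7/4, 8)
obs 2: x=0 → posterior Beta(7/4, 9)
obs 3: x=1 → posterior Beta(11/4, 9)
obs 4: x=1 → posterior Beta(15/4, 9)
obs 5: x=1 → posterior Beta(19/4, 9)
obs 6: x=0 → posterior Beta(19/4, 10)
obs 7: x=0 → posterior Beta(19/4, 11)

19/63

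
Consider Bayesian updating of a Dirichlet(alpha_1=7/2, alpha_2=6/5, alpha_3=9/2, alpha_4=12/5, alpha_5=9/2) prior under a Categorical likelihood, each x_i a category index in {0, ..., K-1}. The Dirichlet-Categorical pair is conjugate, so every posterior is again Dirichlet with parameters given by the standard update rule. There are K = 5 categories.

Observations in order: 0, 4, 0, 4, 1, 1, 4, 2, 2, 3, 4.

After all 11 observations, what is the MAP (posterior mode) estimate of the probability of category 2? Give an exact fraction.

55/221

obs 1: x=0 → posterior Dirichlet(9/2, 6/5, 9/2, 12/5, 9/2)
obs 2: x=4 → posterior Dirichlet(9/2, 6/5, 9/2, 12/5, 11/2)
obs 3: x=0 → posterior Dirichlet(11/2, 6/5, 9/2, 12/5, 11/2)
obs 4: x=4 → posterior Dirichlet(11/2, 6/5, 9/2, 12/5, 13/2)
obs 5: x=1 → posterior Dirichlet(11/2, 11/5, 9/2, 12/5, 13/2)
obs 6: x=1 → posterior Dirichlet(11/2, 16/5, 9/2, 12/5, 13/2)
obs 7: x=4 → posterior Dirichlet(11/2, 16/5, 9/2, 12/5, 15/2)
obs 8: x=2 → posterior Dirichlet(11/2, 16/5, 11/2, 12/5, 15/2)
obs 9: x=2 → posterior Dirichlet(11/2, 16/5, 13/2, 12/5, 15/2)
obs 10: x=3 → posterior Dirichlet(11/2, 16/5, 13/2, 17/5, 15/2)
obs 11: x=4 → posterior Dirichlet(11/2, 16/5, 13/2, 17/5, 17/2)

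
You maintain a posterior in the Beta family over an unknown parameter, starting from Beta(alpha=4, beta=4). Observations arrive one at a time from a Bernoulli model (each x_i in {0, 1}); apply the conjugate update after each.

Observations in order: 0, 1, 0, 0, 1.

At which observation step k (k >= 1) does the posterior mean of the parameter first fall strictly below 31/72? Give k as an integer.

obs 1: x=0 → posterior Beta(4, 5)
obs 2: x=1 → posterior Beta(5, 5)
obs 3: x=0 → posterior Beta(5, 6)
obs 4: x=0 → posterior Beta(5, 7)
obs 5: x=1 → posterior Beta(6, 7)

k = 4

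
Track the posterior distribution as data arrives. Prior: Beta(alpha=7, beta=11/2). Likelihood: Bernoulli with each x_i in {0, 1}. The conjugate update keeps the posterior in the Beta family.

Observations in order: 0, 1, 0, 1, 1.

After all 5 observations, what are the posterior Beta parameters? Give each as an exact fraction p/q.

alpha=10, beta=15/2

obs 1: x=0 → posterior Beta(7, 13/2)
obs 2: x=1 → posterior Beta(8, 13/2)
obs 3: x=0 → posterior Beta(8, 15/2)
obs 4: x=1 → posterior Beta(9, 15/2)
obs 5: x=1 → posterior Beta(10, 15/2)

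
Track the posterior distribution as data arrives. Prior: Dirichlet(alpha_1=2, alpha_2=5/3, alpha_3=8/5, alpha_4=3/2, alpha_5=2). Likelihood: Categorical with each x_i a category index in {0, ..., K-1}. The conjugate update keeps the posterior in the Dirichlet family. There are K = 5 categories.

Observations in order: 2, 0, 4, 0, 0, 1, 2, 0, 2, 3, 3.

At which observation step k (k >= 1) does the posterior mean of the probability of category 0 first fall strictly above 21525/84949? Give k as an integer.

obs 1: x=2 → posterior Dirichlet(2, 5/3, 13/5, 3/2, 2)
obs 2: x=0 → posterior Dirichlet(3, 5/3, 13/5, 3/2, 2)
obs 3: x=4 → posterior Dirichlet(3, 5/3, 13/5, 3/2, 3)
obs 4: x=0 → posterior Dirichlet(4, 5/3, 13/5, 3/2, 3)
obs 5: x=0 → posterior Dirichlet(5, 5/3, 13/5, 3/2, 3)
obs 6: x=1 → posterior Dirichlet(5, 8/3, 13/5, 3/2, 3)
obs 7: x=2 → posterior Dirichlet(5, 8/3, 18/5, 3/2, 3)
obs 8: x=0 → posterior Dirichlet(6, 8/3, 18/5, 3/2, 3)
obs 9: x=2 → posterior Dirichlet(6, 8/3, 23/5, 3/2, 3)
obs 10: x=3 → posterior Dirichlet(6, 8/3, 23/5, 5/2, 3)
obs 11: x=3 → posterior Dirichlet(6, 8/3, 23/5, 7/2, 3)

k = 2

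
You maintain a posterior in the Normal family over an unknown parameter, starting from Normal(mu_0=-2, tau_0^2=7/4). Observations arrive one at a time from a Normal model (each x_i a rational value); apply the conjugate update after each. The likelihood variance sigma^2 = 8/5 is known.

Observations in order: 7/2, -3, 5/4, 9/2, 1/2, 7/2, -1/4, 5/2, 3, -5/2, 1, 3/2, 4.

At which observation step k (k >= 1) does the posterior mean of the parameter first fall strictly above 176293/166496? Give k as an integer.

k = 6

obs 1: x=7/2 → posterior Normal(117/134, 56/67)
obs 2: x=-3 → posterior Normal(-31/68, 28/51)
obs 3: x=5/4 → posterior Normal(-11/548, 56/137)
obs 4: x=9/2 → posterior Normal(619/688, 14/43)
obs 5: x=1/2 → posterior Normal(689/828, 56/207)
obs 6: x=7/2 → posterior Normal(1179/968, 28/121)
obs 7: x=-1/4 → posterior Normal(286/277, 56/277)
obs 8: x=5/2 → posterior Normal(249/208, 7/39)
obs 9: x=3 → posterior Normal(957/694, 56/347)
obs 10: x=-5/2 → posterior Normal(391/382, 28/191)
obs 11: x=1 → posterior Normal(142/139, 56/417)
obs 12: x=3/2 → posterior Normal(957/904, 14/113)
obs 13: x=4 → posterior Normal(1237/974, 56/487)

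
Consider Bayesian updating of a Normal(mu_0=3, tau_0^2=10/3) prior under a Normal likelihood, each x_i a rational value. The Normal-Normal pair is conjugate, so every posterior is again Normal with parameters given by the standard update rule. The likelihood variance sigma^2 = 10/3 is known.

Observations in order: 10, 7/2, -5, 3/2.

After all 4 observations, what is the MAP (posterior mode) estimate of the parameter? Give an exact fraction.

13/5

obs 1: x=10 → posterior Normal(13/2, 5/3)
obs 2: x=7/2 → posterior Normal(11/2, 10/9)
obs 3: x=-5 → posterior Normal(23/8, 5/6)
obs 4: x=3/2 → posterior Normal(13/5, 2/3)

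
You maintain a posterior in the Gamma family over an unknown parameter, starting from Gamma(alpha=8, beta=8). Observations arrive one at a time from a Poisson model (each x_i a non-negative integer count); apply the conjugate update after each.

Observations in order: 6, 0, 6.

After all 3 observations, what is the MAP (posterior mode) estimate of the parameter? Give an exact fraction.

obs 1: x=6 → posterior Gamma(14, 9)
obs 2: x=0 → posterior Gamma(14, 10)
obs 3: x=6 → posterior Gamma(20, 11)

19/11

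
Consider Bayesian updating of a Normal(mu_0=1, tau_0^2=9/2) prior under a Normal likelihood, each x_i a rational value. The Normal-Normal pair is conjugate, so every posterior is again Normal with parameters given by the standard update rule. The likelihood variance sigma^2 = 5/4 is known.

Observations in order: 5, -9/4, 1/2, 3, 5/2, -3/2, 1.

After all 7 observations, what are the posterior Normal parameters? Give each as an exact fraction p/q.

mu_0=307/262, tau_0^2=45/262

obs 1: x=5 → posterior Normal(95/23, 45/46)
obs 2: x=-9/4 → posterior Normal(109/82, 45/82)
obs 3: x=1/2 → posterior Normal(127/118, 45/118)
obs 4: x=3 → posterior Normal(235/154, 45/154)
obs 5: x=5/2 → posterior Normal(65/38, 9/38)
obs 6: x=-3/2 → posterior Normal(271/226, 45/226)
obs 7: x=1 → posterior Normal(307/262, 45/262)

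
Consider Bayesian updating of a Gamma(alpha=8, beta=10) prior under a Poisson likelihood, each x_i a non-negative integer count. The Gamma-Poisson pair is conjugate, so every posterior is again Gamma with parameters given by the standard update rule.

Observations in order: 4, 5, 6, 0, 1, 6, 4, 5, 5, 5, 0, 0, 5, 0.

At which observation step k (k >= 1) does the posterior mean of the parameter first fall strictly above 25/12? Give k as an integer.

obs 1: x=4 → posterior Gamma(12, 11)
obs 2: x=5 → posterior Gamma(17, 12)
obs 3: x=6 → posterior Gamma(23, 13)
obs 4: x=0 → posterior Gamma(23, 14)
obs 5: x=1 → posterior Gamma(24, 15)
obs 6: x=6 → posterior Gamma(30, 16)
obs 7: x=4 → posterior Gamma(34, 17)
obs 8: x=5 → posterior Gamma(39, 18)
obs 9: x=5 → posterior Gamma(44, 19)
obs 10: x=5 → posterior Gamma(49, 20)
obs 11: x=0 → posterior Gamma(49, 21)
obs 12: x=0 → posterior Gamma(49, 22)
obs 13: x=5 → posterior Gamma(54, 23)
obs 14: x=0 → posterior Gamma(54, 24)

k = 8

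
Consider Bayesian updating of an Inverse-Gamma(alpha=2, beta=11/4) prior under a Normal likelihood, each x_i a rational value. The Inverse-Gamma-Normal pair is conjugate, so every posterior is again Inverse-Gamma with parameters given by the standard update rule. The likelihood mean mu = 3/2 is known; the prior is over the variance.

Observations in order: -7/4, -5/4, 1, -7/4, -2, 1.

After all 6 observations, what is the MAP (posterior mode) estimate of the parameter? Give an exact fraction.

obs 1: x=-7/4 → posterior Inverse-Gamma(5/2, 257/32)
obs 2: x=-5/4 → posterior Inverse-Gamma(3, 189/16)
obs 3: x=1 → posterior Inverse-Gamma(7/2, 191/16)
obs 4: x=-7/4 → posterior Inverse-Gamma(4, 551/32)
obs 5: x=-2 → posterior Inverse-Gamma(9/2, 747/32)
obs 6: x=1 → posterior Inverse-Gamma(5, 751/32)

751/192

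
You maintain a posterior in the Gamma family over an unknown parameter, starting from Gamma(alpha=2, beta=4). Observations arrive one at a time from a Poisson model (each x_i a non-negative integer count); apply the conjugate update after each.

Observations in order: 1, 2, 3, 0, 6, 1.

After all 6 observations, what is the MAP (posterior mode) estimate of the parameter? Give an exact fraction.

7/5

obs 1: x=1 → posterior Gamma(3, 5)
obs 2: x=2 → posterior Gamma(5, 6)
obs 3: x=3 → posterior Gamma(8, 7)
obs 4: x=0 → posterior Gamma(8, 8)
obs 5: x=6 → posterior Gamma(14, 9)
obs 6: x=1 → posterior Gamma(15, 10)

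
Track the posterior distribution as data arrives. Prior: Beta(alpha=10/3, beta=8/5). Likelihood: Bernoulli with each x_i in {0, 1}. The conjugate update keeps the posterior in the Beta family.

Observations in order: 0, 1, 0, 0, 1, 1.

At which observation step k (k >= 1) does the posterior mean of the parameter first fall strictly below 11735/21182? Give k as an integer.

k = 3

obs 1: x=0 → posterior Beta(10/3, 13/5)
obs 2: x=1 → posterior Beta(13/3, 13/5)
obs 3: x=0 → posterior Beta(13/3, 18/5)
obs 4: x=0 → posterior Beta(13/3, 23/5)
obs 5: x=1 → posterior Beta(16/3, 23/5)
obs 6: x=1 → posterior Beta(19/3, 23/5)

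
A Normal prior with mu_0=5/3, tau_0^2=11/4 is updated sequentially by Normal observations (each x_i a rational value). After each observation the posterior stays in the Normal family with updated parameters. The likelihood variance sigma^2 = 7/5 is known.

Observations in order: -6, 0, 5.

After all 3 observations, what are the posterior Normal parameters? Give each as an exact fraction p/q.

obs 1: x=-6 → posterior Normal(-850/249, 77/83)
obs 2: x=0 → posterior Normal(-425/207, 77/138)
obs 3: x=5 → posterior Normal(-25/579, 77/193)

mu_0=-25/579, tau_0^2=77/193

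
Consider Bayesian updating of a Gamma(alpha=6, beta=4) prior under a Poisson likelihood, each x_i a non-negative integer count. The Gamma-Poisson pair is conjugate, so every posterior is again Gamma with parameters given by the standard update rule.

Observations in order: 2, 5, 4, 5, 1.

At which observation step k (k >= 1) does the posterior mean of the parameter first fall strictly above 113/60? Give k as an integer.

obs 1: x=2 → posterior Gamma(8, 5)
obs 2: x=5 → posterior Gamma(13, 6)
obs 3: x=4 → posterior Gamma(17, 7)
obs 4: x=5 → posterior Gamma(22, 8)
obs 5: x=1 → posterior Gamma(23, 9)

k = 2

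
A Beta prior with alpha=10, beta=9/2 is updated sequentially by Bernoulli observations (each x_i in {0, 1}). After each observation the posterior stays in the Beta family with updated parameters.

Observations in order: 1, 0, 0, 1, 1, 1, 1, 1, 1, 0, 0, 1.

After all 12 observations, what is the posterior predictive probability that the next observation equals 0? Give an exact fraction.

obs 1: x=1 → posterior Beta(11, 9/2)
obs 2: x=0 → posterior Beta(11, 11/2)
obs 3: x=0 → posterior Beta(11, 13/2)
obs 4: x=1 → posterior Beta(12, 13/2)
obs 5: x=1 → posterior Beta(13, 13/2)
obs 6: x=1 → posterior Beta(14, 13/2)
obs 7: x=1 → posterior Beta(15, 13/2)
obs 8: x=1 → posterior Beta(16, 13/2)
obs 9: x=1 → posterior Beta(17, 13/2)
obs 10: x=0 → posterior Beta(17, 15/2)
obs 11: x=0 → posterior Beta(17, 17/2)
obs 12: x=1 → posterior Beta(18, 17/2)

17/53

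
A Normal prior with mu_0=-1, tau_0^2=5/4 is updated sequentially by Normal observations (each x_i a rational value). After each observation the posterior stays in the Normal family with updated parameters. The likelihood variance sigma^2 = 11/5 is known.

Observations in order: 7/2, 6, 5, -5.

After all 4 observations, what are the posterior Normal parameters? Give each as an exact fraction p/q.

obs 1: x=7/2 → posterior Normal(29/46, 55/69)
obs 2: x=6 → posterior Normal(387/188, 55/94)
obs 3: x=5 → posterior Normal(91/34, 55/119)
obs 4: x=-5 → posterior Normal(43/32, 55/144)

mu_0=43/32, tau_0^2=55/144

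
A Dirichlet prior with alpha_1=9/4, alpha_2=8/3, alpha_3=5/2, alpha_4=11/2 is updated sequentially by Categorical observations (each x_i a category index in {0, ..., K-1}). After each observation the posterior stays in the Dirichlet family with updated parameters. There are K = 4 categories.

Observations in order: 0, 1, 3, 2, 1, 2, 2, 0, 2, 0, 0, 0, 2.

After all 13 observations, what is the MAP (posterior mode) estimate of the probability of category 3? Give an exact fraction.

obs 1: x=0 → posterior Dirichlet(13/4, 8/3, 5/2, 11/2)
obs 2: x=1 → posterior Dirichlet(13/4, 11/3, 5/2, 11/2)
obs 3: x=3 → posterior Dirichlet(13/4, 11/3, 5/2, 13/2)
obs 4: x=2 → posterior Dirichlet(13/4, 11/3, 7/2, 13/2)
obs 5: x=1 → posterior Dirichlet(13/4, 14/3, 7/2, 13/2)
obs 6: x=2 → posterior Dirichlet(13/4, 14/3, 9/2, 13/2)
obs 7: x=2 → posterior Dirichlet(13/4, 14/3, 11/2, 13/2)
obs 8: x=0 → posterior Dirichlet(17/4, 14/3, 11/2, 13/2)
obs 9: x=2 → posterior Dirichlet(17/4, 14/3, 13/2, 13/2)
obs 10: x=0 → posterior Dirichlet(21/4, 14/3, 13/2, 13/2)
obs 11: x=0 → posterior Dirichlet(25/4, 14/3, 13/2, 13/2)
obs 12: x=0 → posterior Dirichlet(29/4, 14/3, 13/2, 13/2)
obs 13: x=2 → posterior Dirichlet(29/4, 14/3, 15/2, 13/2)

66/263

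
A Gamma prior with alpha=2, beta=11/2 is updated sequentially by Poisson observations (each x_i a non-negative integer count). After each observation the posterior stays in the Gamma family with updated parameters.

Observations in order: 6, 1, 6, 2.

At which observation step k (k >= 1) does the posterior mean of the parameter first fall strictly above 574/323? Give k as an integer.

obs 1: x=6 → posterior Gamma(8, 13/2)
obs 2: x=1 → posterior Gamma(9, 15/2)
obs 3: x=6 → posterior Gamma(15, 17/2)
obs 4: x=2 → posterior Gamma(17, 19/2)

k = 4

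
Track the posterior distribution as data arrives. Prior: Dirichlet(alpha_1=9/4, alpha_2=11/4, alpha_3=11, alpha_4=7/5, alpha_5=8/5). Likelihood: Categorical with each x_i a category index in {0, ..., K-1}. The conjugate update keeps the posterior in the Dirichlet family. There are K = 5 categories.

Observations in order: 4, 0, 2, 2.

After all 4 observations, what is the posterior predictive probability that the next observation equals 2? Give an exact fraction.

13/23

obs 1: x=4 → posterior Dirichlet(9/4, 11/4, 11, 7/5, 13/5)
obs 2: x=0 → posterior Dirichlet(13/4, 11/4, 11, 7/5, 13/5)
obs 3: x=2 → posterior Dirichlet(13/4, 11/4, 12, 7/5, 13/5)
obs 4: x=2 → posterior Dirichlet(13/4, 11/4, 13, 7/5, 13/5)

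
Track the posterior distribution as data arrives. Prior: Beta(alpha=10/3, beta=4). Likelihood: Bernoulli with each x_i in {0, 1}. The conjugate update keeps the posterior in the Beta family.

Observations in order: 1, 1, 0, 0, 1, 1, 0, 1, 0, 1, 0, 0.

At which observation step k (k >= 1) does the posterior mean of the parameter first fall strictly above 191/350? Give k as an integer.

k = 2

obs 1: x=1 → posterior Beta(13/3, 4)
obs 2: x=1 → posterior Beta(16/3, 4)
obs 3: x=0 → posterior Beta(16/3, 5)
obs 4: x=0 → posterior Beta(16/3, 6)
obs 5: x=1 → posterior Beta(19/3, 6)
obs 6: x=1 → posterior Beta(22/3, 6)
obs 7: x=0 → posterior Beta(22/3, 7)
obs 8: x=1 → posterior Beta(25/3, 7)
obs 9: x=0 → posterior Beta(25/3, 8)
obs 10: x=1 → posterior Beta(28/3, 8)
obs 11: x=0 → posterior Beta(28/3, 9)
obs 12: x=0 → posterior Beta(28/3, 10)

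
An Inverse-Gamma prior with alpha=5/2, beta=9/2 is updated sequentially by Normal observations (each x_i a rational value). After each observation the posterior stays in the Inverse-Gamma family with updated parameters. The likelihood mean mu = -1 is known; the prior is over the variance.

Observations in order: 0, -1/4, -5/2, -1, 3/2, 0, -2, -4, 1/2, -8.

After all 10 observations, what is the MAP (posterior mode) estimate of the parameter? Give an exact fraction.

obs 1: x=0 → posterior Inverse-Gamma(3, 5)
obs 2: x=-1/4 → posterior Inverse-Gamma(7/2, 169/32)
obs 3: x=-5/2 → posterior Inverse-Gamma(4, 205/32)
obs 4: x=-1 → posterior Inverse-Gamma(9/2, 205/32)
obs 5: x=3/2 → posterior Inverse-Gamma(5, 305/32)
obs 6: x=0 → posterior Inverse-Gamma(11/2, 321/32)
obs 7: x=-2 → posterior Inverse-Gamma(6, 337/32)
obs 8: x=-4 → posterior Inverse-Gamma(13/2, 481/32)
obs 9: x=1/2 → posterior Inverse-Gamma(7, 517/32)
obs 10: x=-8 → posterior Inverse-Gamma(15/2, 1301/32)

1301/272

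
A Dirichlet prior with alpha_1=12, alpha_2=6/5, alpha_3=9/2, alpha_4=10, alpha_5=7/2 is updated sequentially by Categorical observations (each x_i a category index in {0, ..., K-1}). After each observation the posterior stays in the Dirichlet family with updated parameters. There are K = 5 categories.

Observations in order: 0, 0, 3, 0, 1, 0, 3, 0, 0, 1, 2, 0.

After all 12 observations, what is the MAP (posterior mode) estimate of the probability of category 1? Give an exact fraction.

obs 1: x=0 → posterior Dirichlet(13, 6/5, 9/2, 10, 7/2)
obs 2: x=0 → posterior Dirichlet(14, 6/5, 9/2, 10, 7/2)
obs 3: x=3 → posterior Dirichlet(14, 6/5, 9/2, 11, 7/2)
obs 4: x=0 → posterior Dirichlet(15, 6/5, 9/2, 11, 7/2)
obs 5: x=1 → posterior Dirichlet(15, 11/5, 9/2, 11, 7/2)
obs 6: x=0 → posterior Dirichlet(16, 11/5, 9/2, 11, 7/2)
obs 7: x=3 → posterior Dirichlet(16, 11/5, 9/2, 12, 7/2)
obs 8: x=0 → posterior Dirichlet(17, 11/5, 9/2, 12, 7/2)
obs 9: x=0 → posterior Dirichlet(18, 11/5, 9/2, 12, 7/2)
obs 10: x=1 → posterior Dirichlet(18, 16/5, 9/2, 12, 7/2)
obs 11: x=2 → posterior Dirichlet(18, 16/5, 11/2, 12, 7/2)
obs 12: x=0 → posterior Dirichlet(19, 16/5, 11/2, 12, 7/2)

11/191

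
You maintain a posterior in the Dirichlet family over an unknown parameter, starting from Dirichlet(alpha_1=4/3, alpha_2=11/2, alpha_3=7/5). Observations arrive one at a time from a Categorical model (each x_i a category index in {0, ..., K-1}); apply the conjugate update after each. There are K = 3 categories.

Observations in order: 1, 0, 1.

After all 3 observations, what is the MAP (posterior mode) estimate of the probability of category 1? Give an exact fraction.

obs 1: x=1 → posterior Dirichlet(4/3, 13/2, 7/5)
obs 2: x=0 → posterior Dirichlet(7/3, 13/2, 7/5)
obs 3: x=1 → posterior Dirichlet(7/3, 15/2, 7/5)

15/19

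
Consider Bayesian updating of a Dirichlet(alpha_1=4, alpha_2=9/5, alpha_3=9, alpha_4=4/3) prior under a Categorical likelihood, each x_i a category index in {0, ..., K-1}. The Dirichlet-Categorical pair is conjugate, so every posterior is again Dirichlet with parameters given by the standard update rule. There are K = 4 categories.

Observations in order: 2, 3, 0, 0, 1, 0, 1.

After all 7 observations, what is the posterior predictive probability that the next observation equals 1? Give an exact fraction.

57/347

obs 1: x=2 → posterior Dirichlet(4, 9/5, 10, 4/3)
obs 2: x=3 → posterior Dirichlet(4, 9/5, 10, 7/3)
obs 3: x=0 → posterior Dirichlet(5, 9/5, 10, 7/3)
obs 4: x=0 → posterior Dirichlet(6, 9/5, 10, 7/3)
obs 5: x=1 → posterior Dirichlet(6, 14/5, 10, 7/3)
obs 6: x=0 → posterior Dirichlet(7, 14/5, 10, 7/3)
obs 7: x=1 → posterior Dirichlet(7, 19/5, 10, 7/3)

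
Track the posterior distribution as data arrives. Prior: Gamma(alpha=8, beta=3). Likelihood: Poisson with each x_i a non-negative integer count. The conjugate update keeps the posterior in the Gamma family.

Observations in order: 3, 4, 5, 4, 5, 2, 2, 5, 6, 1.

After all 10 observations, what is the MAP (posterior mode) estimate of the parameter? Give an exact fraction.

44/13

obs 1: x=3 → posterior Gamma(11, 4)
obs 2: x=4 → posterior Gamma(15, 5)
obs 3: x=5 → posterior Gamma(20, 6)
obs 4: x=4 → posterior Gamma(24, 7)
obs 5: x=5 → posterior Gamma(29, 8)
obs 6: x=2 → posterior Gamma(31, 9)
obs 7: x=2 → posterior Gamma(33, 10)
obs 8: x=5 → posterior Gamma(38, 11)
obs 9: x=6 → posterior Gamma(44, 12)
obs 10: x=1 → posterior Gamma(45, 13)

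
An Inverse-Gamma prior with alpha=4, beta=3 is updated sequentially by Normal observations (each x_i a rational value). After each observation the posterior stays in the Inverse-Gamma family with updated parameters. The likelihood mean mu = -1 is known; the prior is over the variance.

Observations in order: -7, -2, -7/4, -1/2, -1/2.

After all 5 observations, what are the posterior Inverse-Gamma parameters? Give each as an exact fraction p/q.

alpha=13/2, beta=705/32

obs 1: x=-7 → posterior Inverse-Gamma(9/2, 21)
obs 2: x=-2 → posterior Inverse-Gamma(5, 43/2)
obs 3: x=-7/4 → posterior Inverse-Gamma(11/2, 697/32)
obs 4: x=-1/2 → posterior Inverse-Gamma(6, 701/32)
obs 5: x=-1/2 → posterior Inverse-Gamma(13/2, 705/32)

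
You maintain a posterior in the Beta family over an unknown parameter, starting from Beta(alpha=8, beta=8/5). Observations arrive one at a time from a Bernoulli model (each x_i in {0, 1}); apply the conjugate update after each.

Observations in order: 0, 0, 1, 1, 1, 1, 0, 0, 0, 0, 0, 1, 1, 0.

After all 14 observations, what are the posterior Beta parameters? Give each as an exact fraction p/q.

obs 1: x=0 → posterior Beta(8, 13/5)
obs 2: x=0 → posterior Beta(8, 18/5)
obs 3: x=1 → posterior Beta(9, 18/5)
obs 4: x=1 → posterior Beta(10, 18/5)
obs 5: x=1 → posterior Beta(11, 18/5)
obs 6: x=1 → posterior Beta(12, 18/5)
obs 7: x=0 → posterior Beta(12, 23/5)
obs 8: x=0 → posterior Beta(12, 28/5)
obs 9: x=0 → posterior Beta(12, 33/5)
obs 10: x=0 → posterior Beta(12, 38/5)
obs 11: x=0 → posterior Beta(12, 43/5)
obs 12: x=1 → posterior Beta(13, 43/5)
obs 13: x=1 → posterior Beta(14, 43/5)
obs 14: x=0 → posterior Beta(14, 48/5)

alpha=14, beta=48/5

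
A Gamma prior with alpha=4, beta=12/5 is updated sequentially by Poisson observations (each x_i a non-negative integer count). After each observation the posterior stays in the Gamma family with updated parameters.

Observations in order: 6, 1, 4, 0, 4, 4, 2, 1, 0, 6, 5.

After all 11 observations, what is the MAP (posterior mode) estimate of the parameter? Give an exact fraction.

obs 1: x=6 → posterior Gamma(10, 17/5)
obs 2: x=1 → posterior Gamma(11, 22/5)
obs 3: x=4 → posterior Gamma(15, 27/5)
obs 4: x=0 → posterior Gamma(15, 32/5)
obs 5: x=4 → posterior Gamma(19, 37/5)
obs 6: x=4 → posterior Gamma(23, 42/5)
obs 7: x=2 → posterior Gamma(25, 47/5)
obs 8: x=1 → posterior Gamma(26, 52/5)
obs 9: x=0 → posterior Gamma(26, 57/5)
obs 10: x=6 → posterior Gamma(32, 62/5)
obs 11: x=5 → posterior Gamma(37, 67/5)

180/67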